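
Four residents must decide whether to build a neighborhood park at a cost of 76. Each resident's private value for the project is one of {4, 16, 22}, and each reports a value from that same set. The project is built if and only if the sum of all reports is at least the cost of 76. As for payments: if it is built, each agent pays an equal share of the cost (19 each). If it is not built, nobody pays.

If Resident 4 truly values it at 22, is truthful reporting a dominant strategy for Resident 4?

Check each profile of the others' reports and compare truth against every alternative report.
Others report (16, 16, 22): truth gives 3, best alternative gives 0.
Others report (16, 22, 16): truth gives 3, best alternative gives 0.
Others report (22, 16, 16): truth gives 3, best alternative gives 0.
Others report (16, 22, 22): truth gives 3, best alternative gives 3.
Others report (22, 16, 22): truth gives 3, best alternative gives 3.
Others report (22, 22, 16): truth gives 3, best alternative gives 3.
(Remaining 21 profiles checked similarly; truth is weakly best in each.)
In every case the truthful report is at least as good as any alternative, so it is a dominant strategy.

Yes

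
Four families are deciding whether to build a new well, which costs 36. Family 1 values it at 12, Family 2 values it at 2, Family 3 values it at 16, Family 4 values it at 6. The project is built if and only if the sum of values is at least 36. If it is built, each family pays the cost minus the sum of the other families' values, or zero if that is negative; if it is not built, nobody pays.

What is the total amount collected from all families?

Total value 36 ≥ cost 36, so it is built.
Family 1: others sum to 24; max(0, 36 - 24) = 12.
Family 2: others sum to 34; max(0, 36 - 34) = 2.
Family 3: others sum to 20; max(0, 36 - 20) = 16.
Family 4: others sum to 30; max(0, 36 - 30) = 6.
Total collected = 12 + 2 + 16 + 6 = 36.

36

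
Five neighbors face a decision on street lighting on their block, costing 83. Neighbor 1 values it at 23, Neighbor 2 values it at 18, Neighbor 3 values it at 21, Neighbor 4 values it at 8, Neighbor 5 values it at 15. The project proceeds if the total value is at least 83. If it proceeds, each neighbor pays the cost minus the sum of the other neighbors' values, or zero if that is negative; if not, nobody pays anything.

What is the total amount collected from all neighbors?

75

Total value 85 ≥ cost 83, so it is built.
Neighbor 1: others sum to 62; max(0, 83 - 62) = 21.
Neighbor 2: others sum to 67; max(0, 83 - 67) = 16.
Neighbor 3: others sum to 64; max(0, 83 - 64) = 19.
Neighbor 4: others sum to 77; max(0, 83 - 77) = 6.
Neighbor 5: others sum to 70; max(0, 83 - 70) = 13.
Total collected = 21 + 16 + 19 + 6 + 13 = 75.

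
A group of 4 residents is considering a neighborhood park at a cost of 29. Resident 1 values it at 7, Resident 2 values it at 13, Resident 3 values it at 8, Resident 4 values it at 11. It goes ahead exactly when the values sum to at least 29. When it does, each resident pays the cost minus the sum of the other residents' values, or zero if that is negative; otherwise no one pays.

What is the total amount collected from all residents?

Total value 39 ≥ cost 29, so it is built.
Resident 1: others sum to 32; max(0, 29 - 32) = 0.
Resident 2: others sum to 26; max(0, 29 - 26) = 3.
Resident 3: others sum to 31; max(0, 29 - 31) = 0.
Resident 4: others sum to 28; max(0, 29 - 28) = 1.
Total collected = 0 + 3 + 0 + 1 = 4.

4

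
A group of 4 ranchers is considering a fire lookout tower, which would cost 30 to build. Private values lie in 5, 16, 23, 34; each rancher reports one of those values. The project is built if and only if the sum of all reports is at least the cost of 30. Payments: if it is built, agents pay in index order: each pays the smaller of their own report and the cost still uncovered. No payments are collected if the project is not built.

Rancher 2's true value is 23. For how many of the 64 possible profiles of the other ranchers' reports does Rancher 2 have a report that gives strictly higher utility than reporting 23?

Others report (5, 5, 5): truth gives 0; report 16 gives 7 > 0. Violating.
Others report (5, 5, 16): truth gives 0; report 5 gives 18 > 0. Violating.
Others report (5, 5, 23): truth gives 0; report 5 gives 18 > 0. Violating.
Others report (5, 5, 34): truth gives 0; report 5 gives 18 > 0. Violating.
Others report (34, 5, 5): truth gives 23; no alternative beats it.
Others report (34, 5, 16): truth gives 23; no alternative beats it.
(Checking all 64 profiles: 48 have a profitable deviation, 16 do not.)

48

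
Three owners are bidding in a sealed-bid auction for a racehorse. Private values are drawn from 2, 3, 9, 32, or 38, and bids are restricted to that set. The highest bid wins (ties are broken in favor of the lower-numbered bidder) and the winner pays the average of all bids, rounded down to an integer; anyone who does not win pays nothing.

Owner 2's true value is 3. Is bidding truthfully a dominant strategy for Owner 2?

Check each profile of the others' bids and compare truth against every alternative bid.
Others bid (2, 2): truth gives 1, best alternative gives 0.
Others bid (2, 3): truth gives 1, best alternative gives 0.
Others bid (2, 9): truth gives 0, best alternative gives 0.
Others bid (2, 32): truth gives 0, best alternative gives 0.
Others bid (2, 38): truth gives 0, best alternative gives 0.
Others bid (3, 2): truth gives 0, best alternative gives 0.
(Remaining 19 profiles checked similarly; truth is weakly best in each.)
In every case the truthful bid is at least as good as any alternative, so it is a dominant strategy.

Yes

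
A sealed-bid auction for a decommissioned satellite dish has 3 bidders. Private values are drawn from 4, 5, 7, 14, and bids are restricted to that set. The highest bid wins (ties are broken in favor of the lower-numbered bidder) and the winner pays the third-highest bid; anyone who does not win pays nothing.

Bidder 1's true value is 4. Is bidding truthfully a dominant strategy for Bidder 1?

Check each profile of the others' bids and compare truth against every alternative bid.
Others bid (5, 5): truth gives 0, best alternative gives -1.
Others bid (4, 4): truth gives 0, best alternative gives 0.
Others bid (4, 5): truth gives 0, best alternative gives 0.
Others bid (4, 7): truth gives 0, best alternative gives 0.
Others bid (4, 14): truth gives 0, best alternative gives 0.
Others bid (5, 4): truth gives 0, best alternative gives 0.
(Remaining 10 profiles checked similarly; truth is weakly best in each.)
In every case the truthful bid is at least as good as any alternative, so it is a dominant strategy.

Yes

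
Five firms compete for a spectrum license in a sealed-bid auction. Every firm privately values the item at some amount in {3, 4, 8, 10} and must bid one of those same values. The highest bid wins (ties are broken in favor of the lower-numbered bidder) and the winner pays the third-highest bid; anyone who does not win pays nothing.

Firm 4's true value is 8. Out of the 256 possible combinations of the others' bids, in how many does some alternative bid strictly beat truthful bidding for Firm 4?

Others bid (3, 3, 3, 10): truth gives 0; bid 10 gives 5 > 0. Violating.
Others bid (3, 3, 4, 10): truth gives 0; bid 10 gives 4 > 0. Violating.
Others bid (3, 3, 8, 3): truth gives 0; bid 10 gives 5 > 0. Violating.
Others bid (3, 3, 8, 4): truth gives 0; bid 10 gives 4 > 0. Violating.
Others bid (3, 3, 3, 3): truth gives 5; no alternative beats it.
Others bid (3, 3, 3, 4): truth gives 5; no alternative beats it.
(Checking all 256 profiles: 32 have a profitable deviation, 224 do not.)

32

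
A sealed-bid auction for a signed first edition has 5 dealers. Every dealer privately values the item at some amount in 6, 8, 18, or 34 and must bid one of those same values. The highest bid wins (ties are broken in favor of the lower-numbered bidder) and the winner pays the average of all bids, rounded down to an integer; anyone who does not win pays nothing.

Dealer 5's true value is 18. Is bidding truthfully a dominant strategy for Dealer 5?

Consider the case where Dealer 1 bids 6, Dealer 2 bids 6, Dealer 3 bids 6 and Dealer 4 bids 6.
Truthful bid 18: wins, pays 8, utility 18 - 8 = 10.
Bid 8 instead: wins, pays 6, utility 18 - 6 = 12.
Since 12 > 10, bidding 8 is strictly better here, so truthful bidding is not dominant.

No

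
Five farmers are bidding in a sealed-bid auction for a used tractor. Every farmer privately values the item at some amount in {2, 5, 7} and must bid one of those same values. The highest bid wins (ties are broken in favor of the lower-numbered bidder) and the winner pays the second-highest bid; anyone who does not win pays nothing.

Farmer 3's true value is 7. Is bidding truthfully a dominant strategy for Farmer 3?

Check each profile of the others' bids and compare truth against every alternative bid.
Others bid (2, 5, 2, 2): truth gives 2, best alternative gives 0.
Others bid (2, 5, 2, 5): truth gives 2, best alternative gives 0.
Others bid (2, 5, 5, 2): truth gives 2, best alternative gives 0.
Others bid (2, 5, 5, 5): truth gives 2, best alternative gives 0.
Others bid (5, 2, 2, 2): truth gives 2, best alternative gives 0.
Others bid (5, 2, 2, 5): truth gives 2, best alternative gives 0.
(Remaining 75 profiles checked similarly; truth is weakly best in each.)
In every case the truthful bid is at least as good as any alternative, so it is a dominant strategy.

Yes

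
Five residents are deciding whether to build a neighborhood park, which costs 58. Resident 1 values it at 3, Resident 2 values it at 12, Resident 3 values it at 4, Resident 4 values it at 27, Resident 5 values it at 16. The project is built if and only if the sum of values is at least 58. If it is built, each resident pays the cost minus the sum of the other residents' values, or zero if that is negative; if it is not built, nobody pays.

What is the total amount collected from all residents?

Total value 62 ≥ cost 58, so it is built.
Resident 1: others sum to 59; max(0, 58 - 59) = 0.
Resident 2: others sum to 50; max(0, 58 - 50) = 8.
Resident 3: others sum to 58; max(0, 58 - 58) = 0.
Resident 4: others sum to 35; max(0, 58 - 35) = 23.
Resident 5: others sum to 46; max(0, 58 - 46) = 12.
Total collected = 0 + 8 + 0 + 23 + 12 = 43.

43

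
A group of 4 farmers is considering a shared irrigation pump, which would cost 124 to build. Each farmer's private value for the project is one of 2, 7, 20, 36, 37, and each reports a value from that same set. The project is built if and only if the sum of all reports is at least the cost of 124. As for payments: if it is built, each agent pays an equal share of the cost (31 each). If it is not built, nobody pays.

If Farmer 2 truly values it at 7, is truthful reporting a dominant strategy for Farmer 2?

Yes

Check each profile of the others' reports and compare truth against every alternative report.
Others report (2, 2, 2): truth gives 0, best alternative gives 0.
Others report (2, 2, 7): truth gives 0, best alternative gives 0.
Others report (2, 2, 20): truth gives 0, best alternative gives 0.
Others report (2, 2, 36): truth gives 0, best alternative gives 0.
Others report (2, 2, 37): truth gives 0, best alternative gives 0.
Others report (2, 7, 2): truth gives 0, best alternative gives 0.
(Remaining 119 profiles checked similarly; truth is weakly best in each.)
In every case the truthful report is at least as good as any alternative, so it is a dominant strategy.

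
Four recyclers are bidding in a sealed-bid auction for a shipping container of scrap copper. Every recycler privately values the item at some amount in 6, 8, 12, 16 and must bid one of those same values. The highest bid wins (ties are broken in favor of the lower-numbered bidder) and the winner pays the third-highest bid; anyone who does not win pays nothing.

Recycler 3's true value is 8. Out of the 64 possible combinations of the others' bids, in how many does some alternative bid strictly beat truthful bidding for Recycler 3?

6

Others bid (6, 6, 12): truth gives 0; bid 12 gives 2 > 0. Violating.
Others bid (6, 6, 16): truth gives 0; bid 16 gives 2 > 0. Violating.
Others bid (6, 8, 6): truth gives 0; bid 12 gives 2 > 0. Violating.
Others bid (6, 12, 6): truth gives 0; bid 16 gives 2 > 0. Violating.
Others bid (6, 6, 6): truth gives 2; no alternative beats it.
Others bid (6, 6, 8): truth gives 2; no alternative beats it.
(Checking all 64 profiles: 6 have a profitable deviation, 58 do not.)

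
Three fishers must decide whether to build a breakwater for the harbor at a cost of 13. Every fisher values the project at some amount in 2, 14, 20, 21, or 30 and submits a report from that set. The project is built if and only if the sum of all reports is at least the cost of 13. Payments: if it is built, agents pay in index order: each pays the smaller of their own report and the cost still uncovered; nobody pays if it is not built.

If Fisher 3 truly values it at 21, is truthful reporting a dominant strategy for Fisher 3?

Yes

Check each profile of the others' reports and compare truth against every alternative report.
Others report (2, 14): truth gives 21, best alternative gives 21.
Others report (2, 20): truth gives 21, best alternative gives 21.
Others report (2, 21): truth gives 21, best alternative gives 21.
Others report (2, 30): truth gives 21, best alternative gives 21.
Others report (14, 2): truth gives 21, best alternative gives 21.
Others report (14, 14): truth gives 21, best alternative gives 21.
(Remaining 19 profiles checked similarly; truth is weakly best in each.)
In every case the truthful report is at least as good as any alternative, so it is a dominant strategy.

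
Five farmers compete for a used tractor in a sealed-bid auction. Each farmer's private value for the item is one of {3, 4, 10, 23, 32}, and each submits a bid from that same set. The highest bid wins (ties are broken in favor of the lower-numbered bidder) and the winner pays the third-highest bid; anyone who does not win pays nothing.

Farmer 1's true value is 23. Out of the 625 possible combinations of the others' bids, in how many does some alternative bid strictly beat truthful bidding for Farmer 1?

Others bid (3, 3, 3, 32): truth gives 0; bid 32 gives 20 > 0. Violating.
Others bid (3, 3, 4, 32): truth gives 0; bid 32 gives 19 > 0. Violating.
Others bid (3, 3, 10, 32): truth gives 0; bid 32 gives 13 > 0. Violating.
Others bid (3, 3, 32, 3): truth gives 0; bid 32 gives 20 > 0. Violating.
Others bid (3, 3, 3, 3): truth gives 20; no alternative beats it.
Others bid (3, 3, 3, 4): truth gives 20; no alternative beats it.
(Checking all 625 profiles: 108 have a profitable deviation, 517 do not.)

108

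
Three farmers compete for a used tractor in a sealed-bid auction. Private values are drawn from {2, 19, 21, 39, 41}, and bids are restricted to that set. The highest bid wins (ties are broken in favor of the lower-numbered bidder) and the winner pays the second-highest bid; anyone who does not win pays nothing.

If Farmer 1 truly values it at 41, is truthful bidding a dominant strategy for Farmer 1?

Check each profile of the others' bids and compare truth against every alternative bid.
Others bid (2, 2): truth gives 39, best alternative gives 39.
Others bid (2, 19): truth gives 22, best alternative gives 22.
Others bid (19, 2): truth gives 22, best alternative gives 22.
Others bid (19, 19): truth gives 22, best alternative gives 22.
Others bid (2, 21): truth gives 20, best alternative gives 20.
Others bid (19, 21): truth gives 20, best alternative gives 20.
(Remaining 19 profiles checked similarly; truth is weakly best in each.)
In every case the truthful bid is at least as good as any alternative, so it is a dominant strategy.

Yes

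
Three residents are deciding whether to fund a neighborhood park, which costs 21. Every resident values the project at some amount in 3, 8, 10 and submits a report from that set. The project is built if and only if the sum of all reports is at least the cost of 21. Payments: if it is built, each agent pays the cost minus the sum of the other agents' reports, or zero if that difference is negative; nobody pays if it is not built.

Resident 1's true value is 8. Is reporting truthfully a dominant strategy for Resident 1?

Yes

Check each profile of the others' reports and compare truth against every alternative report.
Others report (10, 10): truth gives 7, best alternative gives 7.
Others report (8, 10): truth gives 5, best alternative gives 5.
Others report (10, 8): truth gives 5, best alternative gives 5.
Others report (8, 8): truth gives 3, best alternative gives 3.
Others report (3, 3): truth gives 0, best alternative gives 0.
Others report (3, 8): truth gives 0, best alternative gives 0.
(Remaining 3 profiles checked similarly; truth is weakly best in each.)
In every case the truthful report is at least as good as any alternative, so it is a dominant strategy.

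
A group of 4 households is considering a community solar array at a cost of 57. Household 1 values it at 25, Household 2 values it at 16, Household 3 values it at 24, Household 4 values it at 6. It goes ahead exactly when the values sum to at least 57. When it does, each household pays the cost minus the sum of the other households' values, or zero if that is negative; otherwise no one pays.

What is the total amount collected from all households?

Total value 71 ≥ cost 57, so it is built.
Household 1: others sum to 46; max(0, 57 - 46) = 11.
Household 2: others sum to 55; max(0, 57 - 55) = 2.
Household 3: others sum to 47; max(0, 57 - 47) = 10.
Household 4: others sum to 65; max(0, 57 - 65) = 0.
Total collected = 11 + 2 + 10 + 0 = 23.

23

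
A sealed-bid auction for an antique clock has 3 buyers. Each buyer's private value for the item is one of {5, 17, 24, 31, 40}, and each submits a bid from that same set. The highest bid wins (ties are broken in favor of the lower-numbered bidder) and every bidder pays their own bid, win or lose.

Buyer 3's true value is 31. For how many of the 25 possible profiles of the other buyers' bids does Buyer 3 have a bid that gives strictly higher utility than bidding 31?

20

Others bid (5, 5): truth gives 0; bid 17 gives 14 > 0. Violating.
Others bid (5, 17): truth gives 0; bid 24 gives 7 > 0. Violating.
Others bid (5, 31): truth gives -31; bid 5 gives -5 > -31. Violating.
Others bid (5, 40): truth gives -31; bid 5 gives -5 > -31. Violating.
Others bid (5, 24): truth gives 0; no alternative beats it.
Others bid (17, 24): truth gives 0; no alternative beats it.
(Checking all 25 profiles: 20 have a profitable deviation, 5 do not.)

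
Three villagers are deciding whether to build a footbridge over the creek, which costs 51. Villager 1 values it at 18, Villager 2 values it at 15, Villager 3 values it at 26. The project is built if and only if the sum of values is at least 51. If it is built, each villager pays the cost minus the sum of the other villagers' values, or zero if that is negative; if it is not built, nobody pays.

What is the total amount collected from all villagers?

Total value 59 ≥ cost 51, so it is built.
Villager 1: others sum to 41; max(0, 51 - 41) = 10.
Villager 2: others sum to 44; max(0, 51 - 44) = 7.
Villager 3: others sum to 33; max(0, 51 - 33) = 18.
Total collected = 10 + 7 + 18 = 35.

35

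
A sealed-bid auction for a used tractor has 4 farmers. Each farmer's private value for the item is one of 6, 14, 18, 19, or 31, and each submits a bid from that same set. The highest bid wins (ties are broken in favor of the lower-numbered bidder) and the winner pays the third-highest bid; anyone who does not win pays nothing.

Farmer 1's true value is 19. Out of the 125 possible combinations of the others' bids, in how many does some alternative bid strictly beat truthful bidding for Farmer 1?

Others bid (6, 6, 31): truth gives 0; bid 31 gives 13 > 0. Violating.
Others bid (6, 14, 31): truth gives 0; bid 31 gives 5 > 0. Violating.
Others bid (6, 18, 31): truth gives 0; bid 31 gives 1 > 0. Violating.
Others bid (6, 31, 6): truth gives 0; bid 31 gives 13 > 0. Violating.
Others bid (6, 6, 6): truth gives 13; no alternative beats it.
Others bid (6, 6, 14): truth gives 13; no alternative beats it.
(Checking all 125 profiles: 27 have a profitable deviation, 98 do not.)

27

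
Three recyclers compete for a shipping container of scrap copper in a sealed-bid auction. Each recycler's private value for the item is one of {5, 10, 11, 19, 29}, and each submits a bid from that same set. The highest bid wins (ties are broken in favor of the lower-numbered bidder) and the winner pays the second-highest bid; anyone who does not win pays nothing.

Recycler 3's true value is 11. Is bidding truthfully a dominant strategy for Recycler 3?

Yes

Check each profile of the others' bids and compare truth against every alternative bid.
Others bid (5, 5): truth gives 6, best alternative gives 6.
Others bid (5, 10): truth gives 1, best alternative gives 1.
Others bid (10, 5): truth gives 1, best alternative gives 1.
Others bid (10, 10): truth gives 1, best alternative gives 1.
Others bid (5, 11): truth gives 0, best alternative gives 0.
Others bid (5, 19): truth gives 0, best alternative gives 0.
(Remaining 19 profiles checked similarly; truth is weakly best in each.)
In every case the truthful bid is at least as good as any alternative, so it is a dominant strategy.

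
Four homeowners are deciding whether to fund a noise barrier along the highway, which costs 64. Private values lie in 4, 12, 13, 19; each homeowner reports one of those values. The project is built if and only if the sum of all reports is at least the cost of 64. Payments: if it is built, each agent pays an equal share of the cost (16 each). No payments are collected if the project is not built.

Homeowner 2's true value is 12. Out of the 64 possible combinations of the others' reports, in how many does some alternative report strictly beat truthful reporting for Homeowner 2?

Others report (19, 19, 19): truth gives -4; report 4 gives 0 > -4. Violating.
Others report (4, 4, 4): truth gives 0; no alternative beats it.
Others report (4, 4, 12): truth gives 0; no alternative beats it.
(Checking all 64 profiles: 1 has a profitable deviation, 63 do not.)

1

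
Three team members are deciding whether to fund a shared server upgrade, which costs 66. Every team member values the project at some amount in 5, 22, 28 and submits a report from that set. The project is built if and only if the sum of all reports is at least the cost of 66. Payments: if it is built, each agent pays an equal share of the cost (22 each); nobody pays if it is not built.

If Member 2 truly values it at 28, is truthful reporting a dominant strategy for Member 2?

Check each profile of the others' reports and compare truth against every alternative report.
Others report (22, 22): truth gives 6, best alternative gives 6.
Others report (22, 28): truth gives 6, best alternative gives 6.
Others report (28, 22): truth gives 6, best alternative gives 6.
Others report (28, 28): truth gives 6, best alternative gives 6.
Others report (5, 5): truth gives 0, best alternative gives 0.
Others report (5, 22): truth gives 0, best alternative gives 0.
(Remaining 3 profiles checked similarly; truth is weakly best in each.)
In every case the truthful report is at least as good as any alternative, so it is a dominant strategy.

Yes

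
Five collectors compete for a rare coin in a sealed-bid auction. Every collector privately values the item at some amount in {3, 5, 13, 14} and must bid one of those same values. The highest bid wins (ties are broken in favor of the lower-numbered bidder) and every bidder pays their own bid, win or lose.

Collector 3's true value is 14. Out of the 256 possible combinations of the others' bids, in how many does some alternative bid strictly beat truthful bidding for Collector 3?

148

Others bid (3, 3, 3, 3): truth gives 0; bid 5 gives 9 > 0. Violating.
Others bid (3, 3, 3, 5): truth gives 0; bid 5 gives 9 > 0. Violating.
Others bid (3, 3, 3, 13): truth gives 0; bid 13 gives 1 > 0. Violating.
Others bid (3, 3, 5, 3): truth gives 0; bid 5 gives 9 > 0. Violating.
Others bid (3, 3, 3, 14): truth gives 0; no alternative beats it.
Others bid (3, 3, 5, 14): truth gives 0; no alternative beats it.
(Checking all 256 profiles: 148 have a profitable deviation, 108 do not.)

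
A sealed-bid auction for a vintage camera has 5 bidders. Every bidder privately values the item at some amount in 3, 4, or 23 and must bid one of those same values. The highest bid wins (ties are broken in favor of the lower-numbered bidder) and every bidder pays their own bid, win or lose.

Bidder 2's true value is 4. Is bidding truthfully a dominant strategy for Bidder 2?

No

Consider the case where Bidder 1 bids 3, Bidder 3 bids 3, Bidder 4 bids 3 and Bidder 5 bids 23.
Truthful bid 4: loses but pays 4, utility -4.
Bid 3 instead: loses but pays 3, utility -3.
Since -3 > -4, bidding 3 is strictly better here, so truthful bidding is not dominant.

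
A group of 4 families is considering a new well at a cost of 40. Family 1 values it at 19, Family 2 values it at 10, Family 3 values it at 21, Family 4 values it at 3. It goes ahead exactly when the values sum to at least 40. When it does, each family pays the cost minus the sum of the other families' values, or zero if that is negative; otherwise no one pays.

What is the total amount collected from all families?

14

Total value 53 ≥ cost 40, so it is built.
Family 1: others sum to 34; max(0, 40 - 34) = 6.
Family 2: others sum to 43; max(0, 40 - 43) = 0.
Family 3: others sum to 32; max(0, 40 - 32) = 8.
Family 4: others sum to 50; max(0, 40 - 50) = 0.
Total collected = 6 + 0 + 8 + 0 = 14.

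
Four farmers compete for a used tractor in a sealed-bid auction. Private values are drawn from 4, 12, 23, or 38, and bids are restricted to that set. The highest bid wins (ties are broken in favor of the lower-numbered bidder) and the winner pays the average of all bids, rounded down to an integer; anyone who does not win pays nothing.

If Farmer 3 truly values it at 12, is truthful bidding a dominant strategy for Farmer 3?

Consider the case where Farmer 1 bids 4, Farmer 2 bids 12 and Farmer 4 bids 4.
Truthful bid 12: loses, pays 0, utility 0.
Bid 23 instead: wins, pays 10, utility 12 - 10 = 2.
Since 2 > 0, bidding 23 is strictly better here, so truthful bidding is not dominant.

No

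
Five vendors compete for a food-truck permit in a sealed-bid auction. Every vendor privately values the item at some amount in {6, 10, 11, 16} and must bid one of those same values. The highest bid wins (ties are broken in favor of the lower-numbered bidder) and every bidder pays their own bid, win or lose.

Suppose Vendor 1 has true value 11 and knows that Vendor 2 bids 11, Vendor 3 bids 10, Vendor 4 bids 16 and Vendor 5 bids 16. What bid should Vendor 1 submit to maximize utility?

16

Bid 6: loses but pays 6, utility -6.
Bid 10: loses but pays 10, utility -10.
Bid 11: loses but pays 11, utility -11.
Bid 16: wins, pays 16, utility 11 - 16 = -5.
The best choice is 16 with utility -5.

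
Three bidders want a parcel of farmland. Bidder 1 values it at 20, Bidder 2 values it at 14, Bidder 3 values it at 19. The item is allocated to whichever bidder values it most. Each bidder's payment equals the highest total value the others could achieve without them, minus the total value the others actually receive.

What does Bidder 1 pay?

19

Bidder 1 has the highest value and receives the item.
Without Bidder 1, the item would go to the next-highest value, 19, so the others could achieve 19.
With Bidder 1 present and winning, the others receive nothing, so their total is 0.
Payment = 19 - 0 = 19.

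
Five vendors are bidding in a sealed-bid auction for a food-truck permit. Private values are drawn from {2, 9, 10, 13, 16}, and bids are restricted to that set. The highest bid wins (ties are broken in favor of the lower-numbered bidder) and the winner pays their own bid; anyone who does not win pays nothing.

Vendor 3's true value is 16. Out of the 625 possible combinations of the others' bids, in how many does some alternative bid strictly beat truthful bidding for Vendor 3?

144

Others bid (2, 2, 2, 2): truth gives 0; bid 9 gives 7 > 0. Violating.
Others bid (2, 2, 2, 9): truth gives 0; bid 9 gives 7 > 0. Violating.
Others bid (2, 2, 2, 10): truth gives 0; bid 10 gives 6 > 0. Violating.
Others bid (2, 2, 2, 13): truth gives 0; bid 13 gives 3 > 0. Violating.
Others bid (2, 2, 2, 16): truth gives 0; no alternative beats it.
Others bid (2, 2, 9, 16): truth gives 0; no alternative beats it.
(Checking all 625 profiles: 144 have a profitable deviation, 481 do not.)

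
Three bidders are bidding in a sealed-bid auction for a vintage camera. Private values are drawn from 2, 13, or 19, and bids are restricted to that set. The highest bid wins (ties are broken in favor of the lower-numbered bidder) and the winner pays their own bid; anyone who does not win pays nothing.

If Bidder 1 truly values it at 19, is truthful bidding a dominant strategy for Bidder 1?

Consider the case where Bidder 2 bids 2 and Bidder 3 bids 2.
Truthful bid 19: wins, pays 19, utility 19 - 19 = 0.
Bid 2 instead: wins, pays 2, utility 19 - 2 = 17.
Since 17 > 0, bidding 2 is strictly better here, so truthful bidding is not dominant.

No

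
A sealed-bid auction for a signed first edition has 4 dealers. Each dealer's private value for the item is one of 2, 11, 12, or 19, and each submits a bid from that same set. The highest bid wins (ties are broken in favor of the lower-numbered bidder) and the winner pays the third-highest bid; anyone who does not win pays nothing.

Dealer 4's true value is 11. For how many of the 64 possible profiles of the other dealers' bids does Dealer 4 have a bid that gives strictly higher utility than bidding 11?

6

Others bid (2, 2, 11): truth gives 0; bid 12 gives 9 > 0. Violating.
Others bid (2, 2, 12): truth gives 0; bid 19 gives 9 > 0. Violating.
Others bid (2, 11, 2): truth gives 0; bid 12 gives 9 > 0. Violating.
Others bid (2, 12, 2): truth gives 0; bid 19 gives 9 > 0. Violating.
Others bid (2, 2, 2): truth gives 9; no alternative beats it.
Others bid (2, 2, 19): truth gives 0; no alternative beats it.
(Checking all 64 profiles: 6 have a profitable deviation, 58 do not.)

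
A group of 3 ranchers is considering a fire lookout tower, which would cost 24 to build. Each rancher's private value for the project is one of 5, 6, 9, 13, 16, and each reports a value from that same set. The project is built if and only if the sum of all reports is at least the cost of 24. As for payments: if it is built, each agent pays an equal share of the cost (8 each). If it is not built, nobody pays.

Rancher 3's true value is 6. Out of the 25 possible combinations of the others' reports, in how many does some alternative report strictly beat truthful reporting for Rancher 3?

3

Others report (5, 13): truth gives -2; report 5 gives 0 > -2. Violating.
Others report (9, 9): truth gives -2; report 5 gives 0 > -2. Violating.
Others report (13, 5): truth gives -2; report 5 gives 0 > -2. Violating.
Others report (5, 5): truth gives 0; no alternative beats it.
Others report (5, 6): truth gives 0; no alternative beats it.
(Checking all 25 profiles: 3 have a profitable deviation, 22 do not.)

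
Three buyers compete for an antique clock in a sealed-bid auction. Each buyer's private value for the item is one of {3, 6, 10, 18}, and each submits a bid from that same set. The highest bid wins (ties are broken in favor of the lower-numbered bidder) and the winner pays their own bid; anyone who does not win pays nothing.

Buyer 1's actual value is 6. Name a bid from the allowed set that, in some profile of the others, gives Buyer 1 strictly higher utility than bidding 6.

Suppose Buyer 2 bids 3 and Buyer 3 bids 3.
Bid 6: wins, pays 6, utility 6 - 6 = 0.
Bid 3: wins, pays 3, utility 6 - 3 = 3.
So bidding 3 beats truth here (3 > 0).

3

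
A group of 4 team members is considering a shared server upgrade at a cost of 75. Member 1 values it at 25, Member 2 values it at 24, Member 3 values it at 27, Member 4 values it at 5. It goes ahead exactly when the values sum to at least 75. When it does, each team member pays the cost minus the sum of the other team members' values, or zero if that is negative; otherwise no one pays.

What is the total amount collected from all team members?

Total value 81 ≥ cost 75, so it is built.
Member 1: others sum to 56; max(0, 75 - 56) = 19.
Member 2: others sum to 57; max(0, 75 - 57) = 18.
Member 3: others sum to 54; max(0, 75 - 54) = 21.
Member 4: others sum to 76; max(0, 75 - 76) = 0.
Total collected = 19 + 18 + 21 + 0 = 58.

58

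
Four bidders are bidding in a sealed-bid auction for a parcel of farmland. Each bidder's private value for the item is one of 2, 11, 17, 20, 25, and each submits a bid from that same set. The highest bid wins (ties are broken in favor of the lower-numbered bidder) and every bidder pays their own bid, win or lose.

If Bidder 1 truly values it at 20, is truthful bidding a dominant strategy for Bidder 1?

No

Consider the case where Bidder 2 bids 2, Bidder 3 bids 2 and Bidder 4 bids 2.
Truthful bid 20: wins, pays 20, utility 20 - 20 = 0.
Bid 2 instead: wins, pays 2, utility 20 - 2 = 18.
Since 18 > 0, bidding 2 is strictly better here, so truthful bidding is not dominant.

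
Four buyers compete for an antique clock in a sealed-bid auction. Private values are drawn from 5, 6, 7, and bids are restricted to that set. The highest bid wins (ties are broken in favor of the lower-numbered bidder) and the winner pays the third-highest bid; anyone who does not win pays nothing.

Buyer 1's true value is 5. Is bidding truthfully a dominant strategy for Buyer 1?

Check each profile of the others' bids and compare truth against every alternative bid.
Others bid (5, 6, 6): truth gives 0, best alternative gives -1.
Others bid (6, 5, 6): truth gives 0, best alternative gives -1.
Others bid (6, 6, 5): truth gives 0, best alternative gives -1.
Others bid (6, 6, 6): truth gives 0, best alternative gives -1.
Others bid (5, 5, 5): truth gives 0, best alternative gives 0.
Others bid (5, 5, 6): truth gives 0, best alternative gives 0.
(Remaining 21 profiles checked similarly; truth is weakly best in each.)
In every case the truthful bid is at least as good as any alternative, so it is a dominant strategy.

Yes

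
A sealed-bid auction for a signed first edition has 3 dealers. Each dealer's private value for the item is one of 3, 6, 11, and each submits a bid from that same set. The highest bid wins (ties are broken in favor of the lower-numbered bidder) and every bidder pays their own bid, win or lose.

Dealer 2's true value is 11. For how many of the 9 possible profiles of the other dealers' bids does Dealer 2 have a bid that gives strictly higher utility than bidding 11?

5

Others bid (3, 3): truth gives 0; bid 6 gives 5 > 0. Violating.
Others bid (3, 6): truth gives 0; bid 6 gives 5 > 0. Violating.
Others bid (11, 3): truth gives -11; bid 3 gives -3 > -11. Violating.
Others bid (11, 6): truth gives -11; bid 3 gives -3 > -11. Violating.
Others bid (3, 11): truth gives 0; no alternative beats it.
Others bid (6, 3): truth gives 0; no alternative beats it.
(Checking all 9 profiles: 5 have a profitable deviation, 4 do not.)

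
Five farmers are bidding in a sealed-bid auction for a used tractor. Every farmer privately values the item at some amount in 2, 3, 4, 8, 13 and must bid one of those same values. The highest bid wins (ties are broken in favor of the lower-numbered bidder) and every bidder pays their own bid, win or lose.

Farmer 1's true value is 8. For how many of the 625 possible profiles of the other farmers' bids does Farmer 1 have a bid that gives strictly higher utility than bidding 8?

450

Others bid (2, 2, 2, 2): truth gives 0; bid 2 gives 6 > 0. Violating.
Others bid (2, 2, 2, 3): truth gives 0; bid 3 gives 5 > 0. Violating.
Others bid (2, 2, 2, 4): truth gives 0; bid 4 gives 4 > 0. Violating.
Others bid (2, 2, 2, 13): truth gives -8; bid 2 gives -2 > -8. Violating.
Others bid (2, 2, 2, 8): truth gives 0; no alternative beats it.
Others bid (2, 2, 3, 8): truth gives 0; no alternative beats it.
(Checking all 625 profiles: 450 have a profitable deviation, 175 do not.)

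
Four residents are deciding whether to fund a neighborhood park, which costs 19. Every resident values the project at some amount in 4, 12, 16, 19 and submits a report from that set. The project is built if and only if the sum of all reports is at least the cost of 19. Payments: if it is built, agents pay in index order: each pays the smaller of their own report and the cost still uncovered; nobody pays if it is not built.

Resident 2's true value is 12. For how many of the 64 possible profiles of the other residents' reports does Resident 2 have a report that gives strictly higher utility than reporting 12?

31

Others report (4, 4, 12): truth gives 0; report 4 gives 8 > 0. Violating.
Others report (4, 4, 16): truth gives 0; report 4 gives 8 > 0. Violating.
Others report (4, 4, 19): truth gives 0; report 4 gives 8 > 0. Violating.
Others report (4, 12, 4): truth gives 0; report 4 gives 8 > 0. Violating.
Others report (4, 4, 4): truth gives 0; no alternative beats it.
Others report (16, 4, 4): truth gives 9; no alternative beats it.
(Checking all 64 profiles: 31 have a profitable deviation, 33 do not.)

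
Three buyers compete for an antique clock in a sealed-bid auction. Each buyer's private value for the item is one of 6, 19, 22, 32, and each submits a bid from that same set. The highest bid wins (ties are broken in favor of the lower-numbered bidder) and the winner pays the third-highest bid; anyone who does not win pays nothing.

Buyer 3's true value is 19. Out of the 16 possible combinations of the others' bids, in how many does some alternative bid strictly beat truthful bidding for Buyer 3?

4

Others bid (6, 19): truth gives 0; bid 22 gives 13 > 0. Violating.
Others bid (6, 22): truth gives 0; bid 32 gives 13 > 0. Violating.
Others bid (19, 6): truth gives 0; bid 22 gives 13 > 0. Violating.
Others bid (22, 6): truth gives 0; bid 32 gives 13 > 0. Violating.
Others bid (6, 6): truth gives 13; no alternative beats it.
Others bid (6, 32): truth gives 0; no alternative beats it.
(Checking all 16 profiles: 4 have a profitable deviation, 12 do not.)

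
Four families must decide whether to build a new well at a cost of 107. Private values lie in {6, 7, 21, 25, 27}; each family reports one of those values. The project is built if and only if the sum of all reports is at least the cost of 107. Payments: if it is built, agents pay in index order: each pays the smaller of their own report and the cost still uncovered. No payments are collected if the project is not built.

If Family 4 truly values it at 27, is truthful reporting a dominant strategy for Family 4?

Check each profile of the others' reports and compare truth against every alternative report.
Others report (27, 27, 27): truth gives 1, best alternative gives 0.
Others report (6, 6, 6): truth gives 0, best alternative gives 0.
Others report (6, 6, 7): truth gives 0, best alternative gives 0.
Others report (6, 6, 21): truth gives 0, best alternative gives 0.
Others report (6, 6, 25): truth gives 0, best alternative gives 0.
Others report (6, 6, 27): truth gives 0, best alternative gives 0.
(Remaining 119 profiles checked similarly; truth is weakly best in each.)
In every case the truthful report is at least as good as any alternative, so it is a dominant strategy.

Yes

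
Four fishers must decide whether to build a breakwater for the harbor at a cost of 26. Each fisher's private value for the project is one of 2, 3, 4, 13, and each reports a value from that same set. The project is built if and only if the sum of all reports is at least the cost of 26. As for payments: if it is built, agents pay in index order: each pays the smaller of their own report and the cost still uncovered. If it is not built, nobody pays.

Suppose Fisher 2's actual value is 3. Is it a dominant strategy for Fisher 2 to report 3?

No

Consider the case where Fisher 1 reports 2, Fisher 3 reports 13 and Fisher 4 reports 13.
Truthful report 3: project built, pays 3, utility 3 - 3 = 0.
Report 2 instead: project built, pays 2, utility 3 - 2 = 1.
Since 1 > 0, reporting 2 is strictly better here, so truthful reporting is not dominant.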